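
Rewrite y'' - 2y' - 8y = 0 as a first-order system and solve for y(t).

Let x_1 = y, x_2 = y'. Then x_1' = x_2 and x_2' = 8x_1 + 2x_2.
A = [[0,1],[8,2]]; det(A-λI) = λ^2 - 2λ - 8.
Eigenvalues λ = 4, -2 with eigenvectors (1,4), (1,-2).

y(t) = c_1e^(4t) + c_2e^(-2t)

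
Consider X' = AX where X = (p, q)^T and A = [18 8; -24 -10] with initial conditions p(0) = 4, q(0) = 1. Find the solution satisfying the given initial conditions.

p(t) = 18e^(6t) - 14e^(2t), q(t) = -27e^(6t) + 28e^(2t)

Coefficient matrix A = [[18, 8], [-24, -10]].
Characteristic polynomial det(A - λI) = λ^2 - 8λ + 12 = 0.
Eigenvalues λ = 2, 6.
For λ=2: (A-λI) row 1 is [16, 8], so an eigenvector is (-1, 2).
For λ=6: (A-λI) row 1 is [12, 8], so an eigenvector is (2, -3).
General solution: C_1e^(2t)(-1,2) + C_2e^(6t)(2,-3).
Applying p(0)=4, q(0)=1 gives C_1=14, C_2=9.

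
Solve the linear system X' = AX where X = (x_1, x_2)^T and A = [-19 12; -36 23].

Coefficient matrix A = [[-19, 12], [-36, 23]].
Characteristic polynomial det(A - λI) = λ^2 - 4λ - 5 = 0.
Eigenvalues λ = -1, 5.
For λ=-1: (A-λI) row 1 is [-18, 12], so an eigenvector is (2, 3).
For λ=5: (A-λI) row 1 is [-24, 12], so an eigenvector is (1, 2).
General solution: K_1e^(-t)(2,3) + K_2e^(5t)(1,2).

x_1(t) = 2K_1e^(-t) + K_2e^(5t), x_2(t) = 3K_1e^(-t) + 2K_2e^(5t)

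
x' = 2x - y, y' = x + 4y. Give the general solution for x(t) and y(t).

Coefficient matrix A = [[2, -1], [1, 4]].
Characteristic polynomial det(A - λI) = λ^2 - 6λ + 9 = 0.
Single eigenvalue λ = 3 with algebraic multiplicity 2.
Eigenvector v = (1,-1); generalized eigenvector w with (A-λI)w=v is (-1,0).
General solution: e^(3t)[K_1·v + K_2·(t·v + w)].

x(t) = K_1e^(3t) + K_2te^(3t) - K_2e^(3t), y(t) = -K_1e^(3t) - K_2te^(3t)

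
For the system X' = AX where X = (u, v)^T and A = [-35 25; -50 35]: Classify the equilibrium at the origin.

A = [[-35,25],[-50,35]]; det(A-λI) = λ^2 + 25.
λ = 0 ± 5i: zero real part.

center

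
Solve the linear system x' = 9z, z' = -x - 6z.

x(t) = 3C_1e^(-3t) + 3C_2te^(-3t) + C_2e^(-3t), z(t) = -C_1e^(-3t) - C_2te^(-3t)

Coefficient matrix A = [[0, 9], [-1, -6]].
Characteristic polynomial det(A - λI) = λ^2 + 6λ + 9 = 0.
Single eigenvalue λ = -3 with algebraic multiplicity 2.
Eigenvector v = (3,-1); generalized eigenvector w with (A-λI)w=v is (1,0).
General solution: e^(-3t)[C_1·v + C_2·(t·v + w)].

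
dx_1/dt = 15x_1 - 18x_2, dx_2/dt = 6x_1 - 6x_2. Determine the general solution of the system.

Coefficient matrix A = [[15, -18], [6, -6]].
Characteristic polynomial det(A - λI) = λ^2 - 9λ + 18 = 0.
Eigenvalues λ = 6, 3.
For λ=6: (A-λI) row 1 is [9, -18], so an eigenvector is (2, 1).
For λ=3: (A-λI) row 1 is [12, -18], so an eigenvector is (3, 2).
General solution: c_1e^(6t)(2,1) + c_2e^(3t)(3,2).

x_1(t) = 2c_1e^(6t) + 3c_2e^(3t), x_2(t) = c_1e^(6t) + 2c_2e^(3t)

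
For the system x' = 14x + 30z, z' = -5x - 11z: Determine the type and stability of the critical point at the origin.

A = [[14,30],[-5,-11]]; det(A-λI) = λ^2 - 3λ - 4.
λ = -1, 4: opposite signs.

saddle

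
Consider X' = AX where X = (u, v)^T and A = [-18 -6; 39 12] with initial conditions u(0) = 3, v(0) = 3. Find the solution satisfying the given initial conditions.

u(t) = -21e^(-3t)sin(3t) + 3e^(-3t)cos(3t), v(t) = 54e^(-3t)sin(3t) + 3e^(-3t)cos(3t)

Coefficient matrix A = [[-18, -6], [39, 12]].
Characteristic polynomial det(A - λI) = λ^2 + 6λ + 18 = 0.
Eigenvalues λ = -3 ± 3i (complex conjugate pair).
For λ=-3+3i: an eigenvector is (-1,3) - i(-1,2) = (-1 + i, 3 - 2i).
A real fundamental pair from Re and Im of e^((-3+3i)t)v: X_1 = e^(-3t)(cos(3t)·(-1,3) + sin(3t)·(-1,2)), X_2 = e^(-3t)(sin(3t)·(-1,3) - cos(3t)·(-1,2)).
General solution: c_1X_1 + c_2X_2.
Applying u(0)=3, v(0)=3 gives c_1=9, c_2=12.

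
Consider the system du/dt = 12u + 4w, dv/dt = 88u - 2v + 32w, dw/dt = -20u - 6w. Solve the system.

Coefficient matrix A = [[12, 0, 4], [88, -2, 32], [-20, 0, -6]].
det(A - λI) = 0 gives eigenvalues λ = 4, -2, 2.
For λ=4: eigenvector (1,4,-2).
For λ=-2: eigenvector (0,1,0).
For λ=2: eigenvector (-2,-4,5).
General solution: c_1e^(4t)(1,4,-2) + c_2e^(-2t)(0,1,0) + c_3e^(2t)(-2,-4,5).

u(t) = c_1e^(4t) - 2c_3e^(2t), v(t) = 4c_1e^(4t) + c_2e^(-2t) - 4c_3e^(2t), w(t) = -2c_1e^(4t) + 5c_3e^(2t)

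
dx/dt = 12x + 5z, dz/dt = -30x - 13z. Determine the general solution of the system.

Coefficient matrix A = [[12, 5], [-30, -13]].
Characteristic polynomial det(A - λI) = λ^2 + λ - 6 = 0.
Eigenvalues λ = -3, 2.
For λ=-3: (A-λI) row 1 is [15, 5], so an eigenvector is (1, -3).
For λ=2: (A-λI) row 1 is [10, 5], so an eigenvector is (-1, 2).
General solution: K_1e^(-3t)(1,-3) + K_2e^(2t)(-1,2).

x(t) = K_1e^(-3t) - K_2e^(2t), z(t) = -3K_1e^(-3t) + 2K_2e^(2t)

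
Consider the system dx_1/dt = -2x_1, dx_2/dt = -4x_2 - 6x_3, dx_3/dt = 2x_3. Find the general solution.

Coefficient matrix A = [[-2, 0, 0], [0, -4, -6], [0, 0, 2]].
det(A - λI) = 0 gives eigenvalues λ = -2, -4, 2.
For λ=-2: eigenvector (1,0,0).
For λ=-4: eigenvector (0,1,0).
For λ=2: eigenvector (0,-1,1).
General solution: C_1e^(-2t)(1,0,0) + C_2e^(-4t)(0,1,0) + C_3e^(2t)(0,-1,1).

x_1(t) = C_1e^(-2t), x_2(t) = C_2e^(-4t) - C_3e^(2t), x_3(t) = C_3e^(2t)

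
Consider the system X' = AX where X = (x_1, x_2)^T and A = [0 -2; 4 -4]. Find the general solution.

Coefficient matrix A = [[0, -2], [4, -4]].
Characteristic polynomial det(A - λI) = λ^2 + 4λ + 8 = 0.
Eigenvalues λ = -2 ± 2i (complex conjugate pair).
For λ=-2+2i: an eigenvector is (0,-1) - i(1,1) = (0 - i, -1 - i).
A real fundamental pair from Re and Im of e^((-2+2i)t)v: X_1 = e^(-2t)(cos(2t)·(0,-1) + sin(2t)·(1,1)), X_2 = e^(-2t)(sin(2t)·(0,-1) - cos(2t)·(1,1)).
General solution: C_1X_1 + C_2X_2.

x_1(t) = C_1e^(-2t)sin(2t) - C_2e^(-2t)cos(2t), x_2(t) = C_1e^(-2t)sin(2t) - C_1e^(-2t)cos(2t) - C_2e^(-2t)sin(2t) - C_2e^(-2t)cos(2t)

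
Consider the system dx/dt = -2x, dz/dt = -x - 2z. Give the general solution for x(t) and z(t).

Coefficient matrix A = [[-2, 0], [-1, -2]].
Characteristic polynomial det(A - λI) = λ^2 + 4λ + 4 = 0.
Single eigenvalue λ = -2 with algebraic multiplicity 2.
Eigenvector v = (0,-1); generalized eigenvector w with (A-λI)w=v is (1,-3).
General solution: e^(-2t)[K_1·v + K_2·(t·v + w)].

x(t) = K_2e^(-2t), z(t) = -K_1e^(-2t) - K_2te^(-2t) - 3K_2e^(-2t)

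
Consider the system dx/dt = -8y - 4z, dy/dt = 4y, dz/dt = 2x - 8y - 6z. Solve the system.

Coefficient matrix A = [[0, -8, -4], [0, 4, 0], [2, -8, -6]].
det(A - λI) = 0 gives eigenvalues λ = -2, -4, 4.
For λ=-2: eigenvector (2,0,1).
For λ=-4: eigenvector (1,0,1).
For λ=4: eigenvector (-1,1,-1).
General solution: C_1e^(-2t)(2,0,1) + C_2e^(-4t)(1,0,1) + C_3e^(4t)(-1,1,-1).

x(t) = 2C_1e^(-2t) + C_2e^(-4t) - C_3e^(4t), y(t) = C_3e^(4t), z(t) = C_1e^(-2t) + C_2e^(-4t) - C_3e^(4t)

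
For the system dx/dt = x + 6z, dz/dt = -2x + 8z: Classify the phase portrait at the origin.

A = [[1,6],[-2,8]]; det(A-λI) = λ^2 - 9λ + 20.
λ = 4, 5: both positive.

unstable node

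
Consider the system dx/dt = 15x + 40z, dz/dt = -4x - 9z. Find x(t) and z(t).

Coefficient matrix A = [[15, 40], [-4, -9]].
Characteristic polynomial det(A - λI) = λ^2 - 6λ + 25 = 0.
Eigenvalues λ = 3 ± 4i (complex conjugate pair).
For λ=3+4i: an eigenvector is (1,0) - i(3,-1) = (1 - 3i, 0 + i).
A real fundamental pair from Re and Im of e^((3+4i)t)v: X_1 = e^(3t)(cos(4t)·(1,0) + sin(4t)·(3,-1)), X_2 = e^(3t)(sin(4t)·(1,0) - cos(4t)·(3,-1)).
General solution: K_1X_1 + K_2X_2.

x(t) = 3K_1e^(3t)sin(4t) + K_1e^(3t)cos(4t) + K_2e^(3t)sin(4t) - 3K_2e^(3t)cos(4t), z(t) = -K_1e^(3t)sin(4t) + K_2e^(3t)cos(4t)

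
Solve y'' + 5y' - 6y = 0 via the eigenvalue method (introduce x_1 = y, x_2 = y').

Let x_1 = y, x_2 = y'. Then x_1' = x_2 and x_2' = 6x_1 - 5x_2.
A = [[0,1],[6,-5]]; det(A-λI) = λ^2 + 5λ - 6.
Eigenvalues λ = 1, -6 with eigenvectors (1,1), (1,-6).

y(t) = C_1e^(t) + C_2e^(-6t)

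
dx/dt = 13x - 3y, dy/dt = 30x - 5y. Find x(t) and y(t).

Coefficient matrix A = [[13, -3], [30, -5]].
Characteristic polynomial det(A - λI) = λ^2 - 8λ + 25 = 0.
Eigenvalues λ = 4 ± 3i (complex conjugate pair).
For λ=4+3i: an eigenvector is (-1,-3) - i(0,-1) = (-1, -3 + i).
A real fundamental pair from Re and Im of e^((4+3i)t)v: X_1 = e^(4t)(cos(3t)·(-1,-3) + sin(3t)·(0,-1)), X_2 = e^(4t)(sin(3t)·(-1,-3) - cos(3t)·(0,-1)).
General solution: C_1X_1 + C_2X_2.

x(t) = -C_1e^(4t)cos(3t) - C_2e^(4t)sin(3t), y(t) = -C_1e^(4t)sin(3t) - 3C_1e^(4t)cos(3t) - 3C_2e^(4t)sin(3t) + C_2e^(4t)cos(3t)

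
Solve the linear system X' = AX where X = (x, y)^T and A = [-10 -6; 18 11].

x(t) = 2K_1e^(-t) - K_2e^(2t), y(t) = -3K_1e^(-t) + 2K_2e^(2t)

Coefficient matrix A = [[-10, -6], [18, 11]].
Characteristic polynomial det(A - λI) = λ^2 - λ - 2 = 0.
Eigenvalues λ = -1, 2.
For λ=-1: (A-λI) row 1 is [-9, -6], so an eigenvector is (2, -3).
For λ=2: (A-λI) row 1 is [-12, -6], so an eigenvector is (-1, 2).
General solution: K_1e^(-t)(2,-3) + K_2e^(2t)(-1,2).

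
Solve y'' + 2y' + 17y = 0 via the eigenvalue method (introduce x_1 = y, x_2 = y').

y(t) = c_1e^(-t)cos(4t) + c_2e^(-t)sin(4t)

Let x_1 = y, x_2 = y'. Then x_1' = x_2 and x_2' = -17x_1 - 2x_2.
A = [[0,1],[-17,-2]]; det(A-λI) = λ^2 + 2λ + 17.
Eigenvalues λ = -1 ± 4i.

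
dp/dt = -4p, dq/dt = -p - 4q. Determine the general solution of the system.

Coefficient matrix A = [[-4, 0], [-1, -4]].
Characteristic polynomial det(A - λI) = λ^2 + 8λ + 16 = 0.
Single eigenvalue λ = -4 with algebraic multiplicity 2.
Eigenvector v = (0,1); generalized eigenvector w with (A-λI)w=v is (-1,-2).
General solution: e^(-4t)[c_1·v + c_2·(t·v + w)].

p(t) = -c_2e^(-4t), q(t) = c_1e^(-4t) + c_2te^(-4t) - 2c_2e^(-4t)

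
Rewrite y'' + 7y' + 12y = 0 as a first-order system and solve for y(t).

y(t) = c_1e^(-4t) + c_2e^(-3t)

Let x_1 = y, x_2 = y'. Then x_1' = x_2 and x_2' = -12x_1 - 7x_2.
A = [[0,1],[-12,-7]]; det(A-λI) = λ^2 + 7λ + 12.
Eigenvalues λ = -4, -3 with eigenvectors (1,-4), (1,-3).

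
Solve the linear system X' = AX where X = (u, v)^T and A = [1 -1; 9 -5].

u(t) = -c_1e^(-2t) - c_2te^(-2t), v(t) = -3c_1e^(-2t) - 3c_2te^(-2t) + c_2e^(-2t)

Coefficient matrix A = [[1, -1], [9, -5]].
Characteristic polynomial det(A - λI) = λ^2 + 4λ + 4 = 0.
Single eigenvalue λ = -2 with algebraic multiplicity 2.
Eigenvector v = (-1,-3); generalized eigenvector w with (A-λI)w=v is (0,1).
General solution: e^(-2t)[c_1·v + c_2·(t·v + w)].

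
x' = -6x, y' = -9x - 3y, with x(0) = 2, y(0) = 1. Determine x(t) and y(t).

x(t) = 2e^(-6t), y(t) = -5e^(-3t) + 6e^(-6t)

Coefficient matrix A = [[-6, 0], [-9, -3]].
Characteristic polynomial det(A - λI) = λ^2 + 9λ + 18 = 0.
Eigenvalues λ = -3, -6.
For λ=-3: (A-λI) row 1 is [-3, 0], so an eigenvector is (0, -1).
For λ=-6: (A-λI) row 2 is [-9, 3], so an eigenvector is (-1, -3).
General solution: C_1e^(-3t)(0,-1) + C_2e^(-6t)(-1,-3).
Applying x(0)=2, y(0)=1 gives C_1=5, C_2=-2.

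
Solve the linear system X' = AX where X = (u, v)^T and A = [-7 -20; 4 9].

Coefficient matrix A = [[-7, -20], [4, 9]].
Characteristic polynomial det(A - λI) = λ^2 - 2λ + 17 = 0.
Eigenvalues λ = 1 ± 4i (complex conjugate pair).
For λ=1+4i: an eigenvector is (-1,0) - i(2,-1) = (-1 - 2i, 0 + i).
A real fundamental pair from Re and Im of e^((1+4i)t)v: X_1 = e^(t)(cos(4t)·(-1,0) + sin(4t)·(2,-1)), X_2 = e^(t)(sin(4t)·(-1,0) - cos(4t)·(2,-1)).
General solution: c_1X_1 + c_2X_2.

u(t) = 2c_1e^(t)sin(4t) - c_1e^(t)cos(4t) - c_2e^(t)sin(4t) - 2c_2e^(t)cos(4t), v(t) = -c_1e^(t)sin(4t) + c_2e^(t)cos(4t)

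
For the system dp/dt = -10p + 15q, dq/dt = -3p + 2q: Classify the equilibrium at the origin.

stable spiral

A = [[-10,15],[-3,2]]; det(A-λI) = λ^2 + 8λ + 25.
λ = -4 ± 3i: negative real part.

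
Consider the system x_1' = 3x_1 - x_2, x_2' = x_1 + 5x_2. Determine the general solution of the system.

x_1(t) = -c_1e^(4t) - c_2te^(4t) - c_2e^(4t), x_2(t) = c_1e^(4t) + c_2te^(4t) + 2c_2e^(4t)

Coefficient matrix A = [[3, -1], [1, 5]].
Characteristic polynomial det(A - λI) = λ^2 - 8λ + 16 = 0.
Single eigenvalue λ = 4 with algebraic multiplicity 2.
Eigenvector v = (-1,1); generalized eigenvector w with (A-λI)w=v is (-1,2).
General solution: e^(4t)[c_1·v + c_2·(t·v + w)].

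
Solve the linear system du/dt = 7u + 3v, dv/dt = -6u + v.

Coefficient matrix A = [[7, 3], [-6, 1]].
Characteristic polynomial det(A - λI) = λ^2 - 8λ + 25 = 0.
Eigenvalues λ = 4 ± 3i (complex conjugate pair).
For λ=4+3i: an eigenvector is (0,1) - i(1,-1) = (0 - i, 1 + i).
A real fundamental pair from Re and Im of e^((4+3i)t)v: X_1 = e^(4t)(cos(3t)·(0,1) + sin(3t)·(1,-1)), X_2 = e^(4t)(sin(3t)·(0,1) - cos(3t)·(1,-1)).
General solution: C_1X_1 + C_2X_2.

u(t) = C_1e^(4t)sin(3t) - C_2e^(4t)cos(3t), v(t) = -C_1e^(4t)sin(3t) + C_1e^(4t)cos(3t) + C_2e^(4t)sin(3t) + C_2e^(4t)cos(3t)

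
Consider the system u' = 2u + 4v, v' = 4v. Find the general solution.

Coefficient matrix A = [[2, 4], [0, 4]].
Characteristic polynomial det(A - λI) = λ^2 - 6λ + 8 = 0.
Eigenvalues λ = 4, 2.
For λ=4: (A-λI) row 1 is [-2, 4], so an eigenvector is (2, 1).
For λ=2: (A-λI) row 1 is [0, 4], so an eigenvector is (1, 0).
General solution: K_1e^(4t)(2,1) + K_2e^(2t)(1,0).

u(t) = 2K_1e^(4t) + K_2e^(2t), v(t) = K_1e^(4t)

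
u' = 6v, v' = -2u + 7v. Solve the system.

Coefficient matrix A = [[0, 6], [-2, 7]].
Characteristic polynomial det(A - λI) = λ^2 - 7λ + 12 = 0.
Eigenvalues λ = 3, 4.
For λ=3: (A-λI) row 1 is [-3, 6], so an eigenvector is (-2, -1).
For λ=4: (A-λI) row 1 is [-4, 6], so an eigenvector is (-3, -2).
General solution: C_1e^(3t)(-2,-1) + C_2e^(4t)(-3,-2).

u(t) = -2C_1e^(3t) - 3C_2e^(4t), v(t) = -C_1e^(3t) - 2C_2e^(4t)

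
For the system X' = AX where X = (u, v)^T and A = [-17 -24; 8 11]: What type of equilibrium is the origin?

stable node

A = [[-17,-24],[8,11]]; det(A-λI) = λ^2 + 6λ + 5.
λ = -1, -5: both negative.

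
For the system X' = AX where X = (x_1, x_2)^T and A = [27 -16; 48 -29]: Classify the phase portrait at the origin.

saddle

A = [[27,-16],[48,-29]]; det(A-λI) = λ^2 + 2λ - 15.
λ = 3, -5: opposite signs.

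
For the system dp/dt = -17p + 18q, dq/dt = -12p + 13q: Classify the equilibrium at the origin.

A = [[-17,18],[-12,13]]; det(A-λI) = λ^2 + 4λ - 5.
λ = 1, -5: opposite signs.

saddle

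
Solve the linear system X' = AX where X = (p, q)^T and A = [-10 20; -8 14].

Coefficient matrix A = [[-10, 20], [-8, 14]].
Characteristic polynomial det(A - λI) = λ^2 - 4λ + 20 = 0.
Eigenvalues λ = 2 ± 4i (complex conjugate pair).
For λ=2+4i: an eigenvector is (-2,-1) - i(1,1) = (-2 - i, -1 - i).
A real fundamental pair from Re and Im of e^((2+4i)t)v: X_1 = e^(2t)(cos(4t)·(-2,-1) + sin(4t)·(1,1)), X_2 = e^(2t)(sin(4t)·(-2,-1) - cos(4t)·(1,1)).
General solution: c_1X_1 + c_2X_2.

p(t) = c_1e^(2t)sin(4t) - 2c_1e^(2t)cos(4t) - 2c_2e^(2t)sin(4t) - c_2e^(2t)cos(4t), q(t) = c_1e^(2t)sin(4t) - c_1e^(2t)cos(4t) - c_2e^(2t)sin(4t) - c_2e^(2t)cos(4t)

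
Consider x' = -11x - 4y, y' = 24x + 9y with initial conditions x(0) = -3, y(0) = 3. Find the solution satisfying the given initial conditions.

x(t) = 3e^(t) - 6e^(-3t), y(t) = -9e^(t) + 12e^(-3t)

Coefficient matrix A = [[-11, -4], [24, 9]].
Characteristic polynomial det(A - λI) = λ^2 + 2λ - 3 = 0.
Eigenvalues λ = -3, 1.
For λ=-3: (A-λI) row 1 is [-8, -4], so an eigenvector is (1, -2).
For λ=1: (A-λI) row 1 is [-12, -4], so an eigenvector is (1, -3).
General solution: C_1e^(-3t)(1,-2) + C_2e^(t)(1,-3).
Applying x(0)=-3, y(0)=3 gives C_1=-6, C_2=3.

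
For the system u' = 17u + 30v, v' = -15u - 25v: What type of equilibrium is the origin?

A = [[17,30],[-15,-25]]; det(A-λI) = λ^2 + 8λ + 25.
λ = -4 ± 3i: negative real part.

stable spiral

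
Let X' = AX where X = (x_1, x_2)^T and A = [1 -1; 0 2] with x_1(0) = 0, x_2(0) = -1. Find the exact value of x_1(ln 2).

A = [[1,-1],[0,2]]; eigenvalues λ = 1, 2.
Eigenvectors: (-1,0) for λ=1, (1,-1) for λ=2.
From the initial condition, c_1 = 1, c_2 = 1.
x_1(ln 2) = (1)(2^1)(-1) + (1)(2^2)(1) = 2.

2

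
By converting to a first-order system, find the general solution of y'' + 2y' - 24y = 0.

Let x_1 = y, x_2 = y'. Then x_1' = x_2 and x_2' = 24x_1 - 2x_2.
A = [[0,1],[24,-2]]; det(A-λI) = λ^2 + 2λ - 24.
Eigenvalues λ = -6, 4 with eigenvectors (1,-6), (1,4).

y(t) = c_1e^(-6t) + c_2e^(4t)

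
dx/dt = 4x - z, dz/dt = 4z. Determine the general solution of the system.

x(t) = -c_1e^(4t) - c_2te^(4t) - c_2e^(4t), z(t) = c_2e^(4t)

Coefficient matrix A = [[4, -1], [0, 4]].
Characteristic polynomial det(A - λI) = λ^2 - 8λ + 16 = 0.
Single eigenvalue λ = 4 with algebraic multiplicity 2.
Eigenvector v = (-1,0); generalized eigenvector w with (A-λI)w=v is (-1,1).
General solution: e^(4t)[c_1·v + c_2·(t·v + w)].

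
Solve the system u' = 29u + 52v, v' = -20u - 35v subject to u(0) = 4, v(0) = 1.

u(t) = 45e^(-3t)sin(4t) + 4e^(-3t)cos(4t), v(t) = -28e^(-3t)sin(4t) + e^(-3t)cos(4t)

Coefficient matrix A = [[29, 52], [-20, -35]].
Characteristic polynomial det(A - λI) = λ^2 + 6λ + 25 = 0.
Eigenvalues λ = -3 ± 4i (complex conjugate pair).
For λ=-3+4i: an eigenvector is (3,-2) - i(-2,1) = (3 + 2i, -2 - i).
A real fundamental pair from Re and Im of e^((-3+4i)t)v: X_1 = e^(-3t)(cos(4t)·(3,-2) + sin(4t)·(-2,1)), X_2 = e^(-3t)(sin(4t)·(3,-2) - cos(4t)·(-2,1)).
General solution: c_1X_1 + c_2X_2.
Applying u(0)=4, v(0)=1 gives c_1=-6, c_2=11.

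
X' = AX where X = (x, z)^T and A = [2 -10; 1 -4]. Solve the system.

x(t) = K_1e^(-t)sin(t) - 3K_1e^(-t)cos(t) - 3K_2e^(-t)sin(t) - K_2e^(-t)cos(t), z(t) = -K_1e^(-t)cos(t) - K_2e^(-t)sin(t)

Coefficient matrix A = [[2, -10], [1, -4]].
Characteristic polynomial det(A - λI) = λ^2 + 2λ + 2 = 0.
Eigenvalues λ = -1 ± i (complex conjugate pair).
For λ=-1+i: an eigenvector is (-3,-1) - i(1,0) = (-3 - i, -1).
A real fundamental pair from Re and Im of e^((-1+i)t)v: X_1 = e^(-t)(cos(t)·(-3,-1) + sin(t)·(1,0)), X_2 = e^(-t)(sin(t)·(-3,-1) - cos(t)·(1,0)).
General solution: K_1X_1 + K_2X_2.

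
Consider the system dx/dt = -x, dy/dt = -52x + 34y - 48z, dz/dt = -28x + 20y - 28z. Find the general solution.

x(t) = C_1e^(-t), y(t) = -4C_1e^(-t) - 3C_2e^(2t) + 8C_3e^(4t), z(t) = -4C_1e^(-t) - 2C_2e^(2t) + 5C_3e^(4t)

Coefficient matrix A = [[-1, 0, 0], [-52, 34, -48], [-28, 20, -28]].
det(A - λI) = 0 gives eigenvalues λ = -1, 2, 4.
For λ=-1: eigenvector (1,-4,-4).
For λ=2: eigenvector (0,-3,-2).
For λ=4: eigenvector (0,8,5).
General solution: C_1e^(-t)(1,-4,-4) + C_2e^(2t)(0,-3,-2) + C_3e^(4t)(0,8,5).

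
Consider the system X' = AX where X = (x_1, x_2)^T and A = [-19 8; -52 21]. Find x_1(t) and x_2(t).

x_1(t) = -c_1e^(t)sin(4t) + c_1e^(t)cos(4t) + c_2e^(t)sin(4t) + c_2e^(t)cos(4t), x_2(t) = -3c_1e^(t)sin(4t) + 2c_1e^(t)cos(4t) + 2c_2e^(t)sin(4t) + 3c_2e^(t)cos(4t)

Coefficient matrix A = [[-19, 8], [-52, 21]].
Characteristic polynomial det(A - λI) = λ^2 - 2λ + 17 = 0.
Eigenvalues λ = 1 ± 4i (complex conjugate pair).
For λ=1+4i: an eigenvector is (1,2) - i(-1,-3) = (1 + i, 2 + 3i).
A real fundamental pair from Re and Im of e^((1+4i)t)v: X_1 = e^(t)(cos(4t)·(1,2) + sin(4t)·(-1,-3)), X_2 = e^(t)(sin(4t)·(1,2) - cos(4t)·(-1,-3)).
General solution: c_1X_1 + c_2X_2.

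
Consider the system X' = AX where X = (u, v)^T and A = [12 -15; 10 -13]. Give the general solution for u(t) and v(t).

Coefficient matrix A = [[12, -15], [10, -13]].
Characteristic polynomial det(A - λI) = λ^2 + λ - 6 = 0.
Eigenvalues λ = 2, -3.
For λ=2: (A-λI) row 1 is [10, -15], so an eigenvector is (3, 2).
For λ=-3: (A-λI) row 1 is [15, -15], so an eigenvector is (1, 1).
General solution: C_1e^(2t)(3,2) + C_2e^(-3t)(1,1).

u(t) = 3C_1e^(2t) + C_2e^(-3t), v(t) = 2C_1e^(2t) + C_2e^(-3t)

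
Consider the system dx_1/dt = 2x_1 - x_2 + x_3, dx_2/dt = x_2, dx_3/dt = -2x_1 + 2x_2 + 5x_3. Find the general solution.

x_1(t) = C_1e^(3t) + C_2e^(t) - C_3e^(4t), x_2(t) = C_2e^(t), x_3(t) = C_1e^(3t) - 2C_3e^(4t)

Coefficient matrix A = [[2, -1, 1], [0, 1, 0], [-2, 2, 5]].
det(A - λI) = 0 gives eigenvalues λ = 3, 1, 4.
For λ=3: eigenvector (1,0,1).
For λ=1: eigenvector (1,1,0).
For λ=4: eigenvector (-1,0,-2).
General solution: C_1e^(3t)(1,0,1) + C_2e^(t)(1,1,0) + C_3e^(4t)(-1,0,-2).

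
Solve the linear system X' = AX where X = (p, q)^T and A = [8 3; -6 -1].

p(t) = c_1e^(5t) + c_2e^(2t), q(t) = -c_1e^(5t) - 2c_2e^(2t)

Coefficient matrix A = [[8, 3], [-6, -1]].
Characteristic polynomial det(A - λI) = λ^2 - 7λ + 10 = 0.
Eigenvalues λ = 5, 2.
For λ=5: (A-λI) row 1 is [3, 3], so an eigenvector is (1, -1).
For λ=2: (A-λI) row 1 is [6, 3], so an eigenvector is (1, -2).
General solution: c_1e^(5t)(1,-1) + c_2e^(2t)(1,-2).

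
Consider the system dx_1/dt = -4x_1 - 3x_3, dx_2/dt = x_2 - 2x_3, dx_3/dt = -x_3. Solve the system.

Coefficient matrix A = [[-4, 0, -3], [0, 1, -2], [0, 0, -1]].
det(A - λI) = 0 gives eigenvalues λ = 1, -1, -4.
For λ=1: eigenvector (0,1,0).
For λ=-1: eigenvector (1,-1,-1).
For λ=-4: eigenvector (1,0,0).
General solution: C_1e^(t)(0,1,0) + C_2e^(-t)(1,-1,-1) + C_3e^(-4t)(1,0,0).

x_1(t) = C_2e^(-t) + C_3e^(-4t), x_2(t) = C_1e^(t) - C_2e^(-t), x_3(t) = -C_2e^(-t)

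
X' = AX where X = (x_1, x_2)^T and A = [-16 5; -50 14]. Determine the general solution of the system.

Coefficient matrix A = [[-16, 5], [-50, 14]].
Characteristic polynomial det(A - λI) = λ^2 + 2λ + 26 = 0.
Eigenvalues λ = -1 ± 5i (complex conjugate pair).
For λ=-1+5i: an eigenvector is (0,1) - i(1,3) = (0 - i, 1 - 3i).
A real fundamental pair from Re and Im of e^((-1+5i)t)v: X_1 = e^(-t)(cos(5t)·(0,1) + sin(5t)·(1,3)), X_2 = e^(-t)(sin(5t)·(0,1) - cos(5t)·(1,3)).
General solution: C_1X_1 + C_2X_2.

x_1(t) = C_1e^(-t)sin(5t) - C_2e^(-t)cos(5t), x_2(t) = 3C_1e^(-t)sin(5t) + C_1e^(-t)cos(5t) + C_2e^(-t)sin(5t) - 3C_2e^(-t)cos(5t)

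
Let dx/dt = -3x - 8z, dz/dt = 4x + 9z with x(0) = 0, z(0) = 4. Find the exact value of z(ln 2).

A = [[-3,-8],[4,9]]; eigenvalues λ = 5, 1.
Eigenvectors: (-1,1) for λ=5, (-2,1) for λ=1.
From the initial condition, c_1 = 8, c_2 = -4.
z(ln 2) = (8)(2^5)(1) + (-4)(2^1)(1) = 248.

248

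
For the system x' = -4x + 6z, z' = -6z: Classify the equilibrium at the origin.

A = [[-4,6],[0,-6]]; det(A-λI) = λ^2 + 10λ + 24.
λ = -4, -6: both negative.

stable node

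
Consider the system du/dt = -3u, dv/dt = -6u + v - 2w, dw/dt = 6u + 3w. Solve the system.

Coefficient matrix A = [[-3, 0, 0], [-6, 1, -2], [6, 0, 3]].
det(A - λI) = 0 gives eigenvalues λ = -3, 3, 1.
For λ=-3: eigenvector (1,1,-1).
For λ=3: eigenvector (0,-1,1).
For λ=1: eigenvector (0,1,0).
General solution: c_1e^(-3t)(1,1,-1) + c_2e^(3t)(0,-1,1) + c_3e^(t)(0,1,0).

u(t) = c_1e^(-3t), v(t) = c_1e^(-3t) - c_2e^(3t) + c_3e^(t), w(t) = -c_1e^(-3t) + c_2e^(3t)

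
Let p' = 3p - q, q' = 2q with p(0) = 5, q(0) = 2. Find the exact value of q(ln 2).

A = [[3,-1],[0,2]]; eigenvalues λ = 2, 3.
Eigenvectors: (1,1) for λ=2, (-1,0) for λ=3.
From the initial condition, c_1 = 2, c_2 = -3.
q(ln 2) = (2)(2^2)(1) + (-3)(2^3)(0) = 8.

8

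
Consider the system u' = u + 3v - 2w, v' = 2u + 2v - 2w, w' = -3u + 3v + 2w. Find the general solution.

Coefficient matrix A = [[1, 3, -2], [2, 2, -2], [-3, 3, 2]].
det(A - λI) = 0 gives eigenvalues λ = -1, 4, 2.
For λ=-1: eigenvector (1,0,1).
For λ=4: eigenvector (1,1,0).
For λ=2: eigenvector (1,1,1).
General solution: c_1e^(-t)(1,0,1) + c_2e^(4t)(1,1,0) + c_3e^(2t)(1,1,1).

u(t) = c_1e^(-t) + c_2e^(4t) + c_3e^(2t), v(t) = c_2e^(4t) + c_3e^(2t), w(t) = c_1e^(-t) + c_3e^(2t)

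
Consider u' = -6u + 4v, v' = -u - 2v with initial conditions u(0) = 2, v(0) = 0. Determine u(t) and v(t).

Coefficient matrix A = [[-6, 4], [-1, -2]].
Characteristic polynomial det(A - λI) = λ^2 + 8λ + 16 = 0.
Single eigenvalue λ = -4 with algebraic multiplicity 2.
Eigenvector v = (-2,-1); generalized eigenvector w with (A-λI)w=v is (3,1).
General solution: e^(-4t)[c_1·v + c_2·(t·v + w)].
Applying u(0)=2, v(0)=0 gives c_1=2, c_2=2.

u(t) = -4te^(-4t) + 2e^(-4t), v(t) = -2te^(-4t)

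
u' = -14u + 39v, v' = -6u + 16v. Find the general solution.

u(t) = -2c_1e^(t)sin(3t) + 3c_1e^(t)cos(3t) + 3c_2e^(t)sin(3t) + 2c_2e^(t)cos(3t), v(t) = -c_1e^(t)sin(3t) + c_1e^(t)cos(3t) + c_2e^(t)sin(3t) + c_2e^(t)cos(3t)

Coefficient matrix A = [[-14, 39], [-6, 16]].
Characteristic polynomial det(A - λI) = λ^2 - 2λ + 10 = 0.
Eigenvalues λ = 1 ± 3i (complex conjugate pair).
For λ=1+3i: an eigenvector is (3,1) - i(-2,-1) = (3 + 2i, 1 + i).
A real fundamental pair from Re and Im of e^((1+3i)t)v: X_1 = e^(t)(cos(3t)·(3,1) + sin(3t)·(-2,-1)), X_2 = e^(t)(sin(3t)·(3,1) - cos(3t)·(-2,-1)).
General solution: c_1X_1 + c_2X_2.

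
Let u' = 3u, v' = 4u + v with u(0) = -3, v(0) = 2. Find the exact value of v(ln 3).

A = [[3,0],[4,1]]; eigenvalues λ = 3, 1.
Eigenvectors: (1,2) for λ=3, (0,-1) for λ=1.
From the initial condition, c_1 = -3, c_2 = -8.
v(ln 3) = (-3)(3^3)(2) + (-8)(3^1)(-1) = -138.

-138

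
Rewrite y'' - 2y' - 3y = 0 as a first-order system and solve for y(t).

Let x_1 = y, x_2 = y'. Then x_1' = x_2 and x_2' = 3x_1 + 2x_2.
A = [[0,1],[3,2]]; det(A-λI) = λ^2 - 2λ - 3.
Eigenvalues λ = -1, 3 with eigenvectors (1,-1), (1,3).

y(t) = C_1e^(-t) + C_2e^(3t)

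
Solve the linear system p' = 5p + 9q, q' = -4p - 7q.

p(t) = 3K_1e^(-t) + 3K_2te^(-t) + 2K_2e^(-t), q(t) = -2K_1e^(-t) - 2K_2te^(-t) - K_2e^(-t)

Coefficient matrix A = [[5, 9], [-4, -7]].
Characteristic polynomial det(A - λI) = λ^2 + 2λ + 1 = 0.
Single eigenvalue λ = -1 with algebraic multiplicity 2.
Eigenvector v = (3,-2); generalized eigenvector w with (A-λI)w=v is (2,-1).
General solution: e^(-t)[K_1·v + K_2·(t·v + w)].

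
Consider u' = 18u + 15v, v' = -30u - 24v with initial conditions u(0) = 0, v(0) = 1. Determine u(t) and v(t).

Coefficient matrix A = [[18, 15], [-30, -24]].
Characteristic polynomial det(A - λI) = λ^2 + 6λ + 18 = 0.
Eigenvalues λ = -3 ± 3i (complex conjugate pair).
For λ=-3+3i: an eigenvector is (-1,1) - i(-2,3) = (-1 + 2i, 1 - 3i).
A real fundamental pair from Re and Im of e^((-3+3i)t)v: X_1 = e^(-3t)(cos(3t)·(-1,1) + sin(3t)·(-2,3)), X_2 = e^(-3t)(sin(3t)·(-1,1) - cos(3t)·(-2,3)).
General solution: c_1X_1 + c_2X_2.
Applying u(0)=0, v(0)=1 gives c_1=-2, c_2=-1.

u(t) = 5e^(-3t)sin(3t), v(t) = -7e^(-3t)sin(3t) + e^(-3t)cos(3t)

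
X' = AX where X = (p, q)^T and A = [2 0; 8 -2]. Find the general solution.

p(t) = -c_1e^(2t), q(t) = -2c_1e^(2t) - c_2e^(-2t)

Coefficient matrix A = [[2, 0], [8, -2]].
Characteristic polynomial det(A - λI) = λ^2 - 4 = 0.
Eigenvalues λ = 2, -2.
For λ=2: (A-λI) row 2 is [8, -4], so an eigenvector is (-1, -2).
For λ=-2: (A-λI) row 1 is [4, 0], so an eigenvector is (0, -1).
General solution: c_1e^(2t)(-1,-2) + c_2e^(-2t)(0,-1).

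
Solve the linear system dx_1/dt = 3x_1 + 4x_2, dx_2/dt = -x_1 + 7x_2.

Coefficient matrix A = [[3, 4], [-1, 7]].
Characteristic polynomial det(A - λI) = λ^2 - 10λ + 25 = 0.
Single eigenvalue λ = 5 with algebraic multiplicity 2.
Eigenvector v = (-2,-1); generalized eigenvector w with (A-λI)w=v is (-3,-2).
General solution: e^(5t)[K_1·v + K_2·(t·v + w)].

x_1(t) = -2K_1e^(5t) - 2K_2te^(5t) - 3K_2e^(5t), x_2(t) = -K_1e^(5t) - K_2te^(5t) - 2K_2e^(5t)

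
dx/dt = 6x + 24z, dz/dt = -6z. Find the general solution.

Coefficient matrix A = [[6, 24], [0, -6]].
Characteristic polynomial det(A - λI) = λ^2 - 36 = 0.
Eigenvalues λ = -6, 6.
For λ=-6: (A-λI) row 1 is [12, 24], so an eigenvector is (2, -1).
For λ=6: (A-λI) row 1 is [0, 24], so an eigenvector is (-1, 0).
General solution: C_1e^(-6t)(2,-1) + C_2e^(6t)(-1,0).

x(t) = 2C_1e^(-6t) - C_2e^(6t), z(t) = -C_1e^(-6t)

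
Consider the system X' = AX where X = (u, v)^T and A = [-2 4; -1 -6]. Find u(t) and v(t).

u(t) = -2c_1e^(-4t) - 2c_2te^(-4t) + c_2e^(-4t), v(t) = c_1e^(-4t) + c_2te^(-4t) - c_2e^(-4t)

Coefficient matrix A = [[-2, 4], [-1, -6]].
Characteristic polynomial det(A - λI) = λ^2 + 8λ + 16 = 0.
Single eigenvalue λ = -4 with algebraic multiplicity 2.
Eigenvector v = (-2,1); generalized eigenvector w with (A-λI)w=v is (1,-1).
General solution: e^(-4t)[c_1·v + c_2·(t·v + w)].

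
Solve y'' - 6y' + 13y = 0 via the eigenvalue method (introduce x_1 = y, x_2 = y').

Let x_1 = y, x_2 = y'. Then x_1' = x_2 and x_2' = -13x_1 + 6x_2.
A = [[0,1],[-13,6]]; det(A-λI) = λ^2 - 6λ + 13.
Eigenvalues λ = 3 ± 2i.

y(t) = c_1e^(3t)cos(2t) + c_2e^(3t)sin(2t)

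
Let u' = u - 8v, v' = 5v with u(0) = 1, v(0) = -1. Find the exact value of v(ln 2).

-32

A = [[1,-8],[0,5]]; eigenvalues λ = 1, 5.
Eigenvectors: (1,0) for λ=1, (2,-1) for λ=5.
From the initial condition, c_1 = -1, c_2 = 1.
v(ln 2) = (-1)(2^1)(0) + (1)(2^5)(-1) = -32.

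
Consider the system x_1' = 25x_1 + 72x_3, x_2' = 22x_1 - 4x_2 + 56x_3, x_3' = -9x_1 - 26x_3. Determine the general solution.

x_1(t) = 3c_2e^(t) - 8c_3e^(-2t), x_2(t) = c_1e^(-4t) + 2c_2e^(t) - 4c_3e^(-2t), x_3(t) = -c_2e^(t) + 3c_3e^(-2t)

Coefficient matrix A = [[25, 0, 72], [22, -4, 56], [-9, 0, -26]].
det(A - λI) = 0 gives eigenvalues λ = -4, 1, -2.
For λ=-4: eigenvector (0,1,0).
For λ=1: eigenvector (3,2,-1).
For λ=-2: eigenvector (-8,-4,3).
General solution: c_1e^(-4t)(0,1,0) + c_2e^(t)(3,2,-1) + c_3e^(-2t)(-8,-4,3).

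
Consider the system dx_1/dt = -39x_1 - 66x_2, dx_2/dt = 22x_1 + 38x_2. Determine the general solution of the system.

Coefficient matrix A = [[-39, -66], [22, 38]].
Characteristic polynomial det(A - λI) = λ^2 + λ - 30 = 0.
Eigenvalues λ = -6, 5.
For λ=-6: (A-λI) row 1 is [-33, -66], so an eigenvector is (2, -1).
For λ=5: (A-λI) row 1 is [-44, -66], so an eigenvector is (3, -2).
General solution: c_1e^(-6t)(2,-1) + c_2e^(5t)(3,-2).

x_1(t) = 2c_1e^(-6t) + 3c_2e^(5t), x_2(t) = -c_1e^(-6t) - 2c_2e^(5t)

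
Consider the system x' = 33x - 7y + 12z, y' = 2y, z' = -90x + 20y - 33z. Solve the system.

Coefficient matrix A = [[33, -7, 12], [0, 2, 0], [-90, 20, -33]].
det(A - λI) = 0 gives eigenvalues λ = -3, 2, 3.
For λ=-3: eigenvector (1,0,-3).
For λ=2: eigenvector (1,1,-2).
For λ=3: eigenvector (2,0,-5).
General solution: C_1e^(-3t)(1,0,-3) + C_2e^(2t)(1,1,-2) + C_3e^(3t)(2,0,-5).

x(t) = C_1e^(-3t) + C_2e^(2t) + 2C_3e^(3t), y(t) = C_2e^(2t), z(t) = -3C_1e^(-3t) - 2C_2e^(2t) - 5C_3e^(3t)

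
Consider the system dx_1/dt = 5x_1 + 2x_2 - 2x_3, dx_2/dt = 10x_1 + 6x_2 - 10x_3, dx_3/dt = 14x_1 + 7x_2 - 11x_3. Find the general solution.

Coefficient matrix A = [[5, 2, -2], [10, 6, -10], [14, 7, -11]].
det(A - λI) = 0 gives eigenvalues λ = 3, -4, 1.
For λ=3: eigenvector (1,0,1).
For λ=-4: eigenvector (0,-1,-1).
For λ=1: eigenvector (1,-2,0).
General solution: K_1e^(3t)(1,0,1) + K_2e^(-4t)(0,-1,-1) + K_3e^(t)(1,-2,0).

x_1(t) = K_1e^(3t) + K_3e^(t), x_2(t) = -K_2e^(-4t) - 2K_3e^(t), x_3(t) = K_1e^(3t) - K_2e^(-4t)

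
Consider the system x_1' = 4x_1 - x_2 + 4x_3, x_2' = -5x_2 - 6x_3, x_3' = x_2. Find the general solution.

x_1(t) = C_1e^(-3t) + C_2e^(4t) - C_3e^(-2t), x_2(t) = 3C_1e^(-3t) - 2C_3e^(-2t), x_3(t) = -C_1e^(-3t) + C_3e^(-2t)

Coefficient matrix A = [[4, -1, 4], [0, -5, -6], [0, 1, 0]].
det(A - λI) = 0 gives eigenvalues λ = -3, 4, -2.
For λ=-3: eigenvector (1,3,-1).
For λ=4: eigenvector (1,0,0).
For λ=-2: eigenvector (-1,-2,1).
General solution: C_1e^(-3t)(1,3,-1) + C_2e^(4t)(1,0,0) + C_3e^(-2t)(-1,-2,1).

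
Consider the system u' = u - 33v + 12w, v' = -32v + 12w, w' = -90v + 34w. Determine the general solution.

u(t) = -2K_1e^(-2t) + K_2e^(4t) + K_3e^(t), v(t) = -2K_1e^(-2t) + K_2e^(4t), w(t) = -5K_1e^(-2t) + 3K_2e^(4t)

Coefficient matrix A = [[1, -33, 12], [0, -32, 12], [0, -90, 34]].
det(A - λI) = 0 gives eigenvalues λ = -2, 4, 1.
For λ=-2: eigenvector (-2,-2,-5).
For λ=4: eigenvector (1,1,3).
For λ=1: eigenvector (1,0,0).
General solution: K_1e^(-2t)(-2,-2,-5) + K_2e^(4t)(1,1,3) + K_3e^(t)(1,0,0).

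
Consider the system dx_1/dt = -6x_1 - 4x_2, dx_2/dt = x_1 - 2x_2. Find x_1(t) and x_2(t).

x_1(t) = -2c_1e^(-4t) - 2c_2te^(-4t) + 3c_2e^(-4t), x_2(t) = c_1e^(-4t) + c_2te^(-4t) - c_2e^(-4t)

Coefficient matrix A = [[-6, -4], [1, -2]].
Characteristic polynomial det(A - λI) = λ^2 + 8λ + 16 = 0.
Single eigenvalue λ = -4 with algebraic multiplicity 2.
Eigenvector v = (-2,1); generalized eigenvector w with (A-λI)w=v is (3,-1).
General solution: e^(-4t)[c_1·v + c_2·(t·v + w)].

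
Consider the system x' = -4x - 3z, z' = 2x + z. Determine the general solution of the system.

x(t) = -c_1e^(-t) - 3c_2e^(-2t), z(t) = c_1e^(-t) + 2c_2e^(-2t)

Coefficient matrix A = [[-4, -3], [2, 1]].
Characteristic polynomial det(A - λI) = λ^2 + 3λ + 2 = 0.
Eigenvalues λ = -1, -2.
For λ=-1: (A-λI) row 1 is [-3, -3], so an eigenvector is (-1, 1).
For λ=-2: (A-λI) row 1 is [-2, -3], so an eigenvector is (-3, 2).
General solution: c_1e^(-t)(-1,1) + c_2e^(-2t)(-3,2).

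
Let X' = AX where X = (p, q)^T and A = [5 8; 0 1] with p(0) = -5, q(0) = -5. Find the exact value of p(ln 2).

A = [[5,8],[0,1]]; eigenvalues λ = 1, 5.
Eigenvectors: (2,-1) for λ=1, (-1,0) for λ=5.
From the initial condition, c_1 = 5, c_2 = 15.
p(ln 2) = (5)(2^1)(2) + (15)(2^5)(-1) = -460.

-460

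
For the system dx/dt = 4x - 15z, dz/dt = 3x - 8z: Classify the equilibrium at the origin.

A = [[4,-15],[3,-8]]; det(A-λI) = λ^2 + 4λ + 13.
λ = -2 ± 3i: negative real part.

stable spiral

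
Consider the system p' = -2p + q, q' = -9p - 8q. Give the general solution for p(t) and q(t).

Coefficient matrix A = [[-2, 1], [-9, -8]].
Characteristic polynomial det(A - λI) = λ^2 + 10λ + 25 = 0.
Single eigenvalue λ = -5 with algebraic multiplicity 2.
Eigenvector v = (1,-3); generalized eigenvector w with (A-λI)w=v is (0,1).
General solution: e^(-5t)[C_1·v + C_2·(t·v + w)].

p(t) = C_1e^(-5t) + C_2te^(-5t), q(t) = -3C_1e^(-5t) - 3C_2te^(-5t) + C_2e^(-5t)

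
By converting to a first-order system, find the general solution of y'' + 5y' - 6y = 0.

Let x_1 = y, x_2 = y'. Then x_1' = x_2 and x_2' = 6x_1 - 5x_2.
A = [[0,1],[6,-5]]; det(A-λI) = λ^2 + 5λ - 6.
Eigenvalues λ = -6, 1 with eigenvectors (1,-6), (1,1).

y(t) = K_1e^(-6t) + K_2e^(t)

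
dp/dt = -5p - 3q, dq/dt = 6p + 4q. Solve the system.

p(t) = -c_1e^(-2t) - c_2e^(t), q(t) = c_1e^(-2t) + 2c_2e^(t)

Coefficient matrix A = [[-5, -3], [6, 4]].
Characteristic polynomial det(A - λI) = λ^2 + λ - 2 = 0.
Eigenvalues λ = -2, 1.
For λ=-2: (A-λI) row 1 is [-3, -3], so an eigenvector is (-1, 1).
For λ=1: (A-λI) row 1 is [-6, -3], so an eigenvector is (-1, 2).
General solution: c_1e^(-2t)(-1,1) + c_2e^(t)(-1,2).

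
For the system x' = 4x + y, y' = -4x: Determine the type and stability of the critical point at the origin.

A = [[4,1],[-4,0]]; det(A-λI) = λ^2 - 4λ + 4.
repeated λ = 2 with a single eigenvector.

unstable improper node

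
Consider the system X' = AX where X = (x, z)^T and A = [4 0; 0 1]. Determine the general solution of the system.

x(t) = c_2e^(4t), z(t) = -c_1e^(t)

Coefficient matrix A = [[4, 0], [0, 1]].
Characteristic polynomial det(A - λI) = λ^2 - 5λ + 4 = 0.
Eigenvalues λ = 1, 4.
For λ=1: (A-λI) row 1 is [3, 0], so an eigenvector is (0, -1).
For λ=4: (A-λI) row 2 is [0, -3], so an eigenvector is (1, 0).
General solution: c_1e^(t)(0,-1) + c_2e^(4t)(1,0).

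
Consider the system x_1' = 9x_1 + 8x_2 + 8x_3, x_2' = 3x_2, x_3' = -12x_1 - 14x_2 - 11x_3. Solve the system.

Coefficient matrix A = [[9, 8, 8], [0, 3, 0], [-12, -14, -11]].
det(A - λI) = 0 gives eigenvalues λ = -3, 1, 3.
For λ=-3: eigenvector (-2,0,3).
For λ=1: eigenvector (-1,0,1).
For λ=3: eigenvector (0,1,-1).
General solution: c_1e^(-3t)(-2,0,3) + c_2e^(t)(-1,0,1) + c_3e^(3t)(0,1,-1).

x_1(t) = -2c_1e^(-3t) - c_2e^(t), x_2(t) = c_3e^(3t), x_3(t) = 3c_1e^(-3t) + c_2e^(t) - c_3e^(3t)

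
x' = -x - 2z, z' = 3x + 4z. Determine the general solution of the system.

x(t) = -2c_1e^(2t) + c_2e^(t), z(t) = 3c_1e^(2t) - c_2e^(t)

Coefficient matrix A = [[-1, -2], [3, 4]].
Characteristic polynomial det(A - λI) = λ^2 - 3λ + 2 = 0.
Eigenvalues λ = 2, 1.
For λ=2: (A-λI) row 1 is [-3, -2], so an eigenvector is (-2, 3).
For λ=1: (A-λI) row 1 is [-2, -2], so an eigenvector is (1, -1).
General solution: c_1e^(2t)(-2,3) + c_2e^(t)(1,-1).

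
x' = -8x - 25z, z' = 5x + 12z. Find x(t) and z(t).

x(t) = -C_1e^(2t)sin(5t) - 2C_1e^(2t)cos(5t) - 2C_2e^(2t)sin(5t) + C_2e^(2t)cos(5t), z(t) = C_1e^(2t)cos(5t) + C_2e^(2t)sin(5t)

Coefficient matrix A = [[-8, -25], [5, 12]].
Characteristic polynomial det(A - λI) = λ^2 - 4λ + 29 = 0.
Eigenvalues λ = 2 ± 5i (complex conjugate pair).
For λ=2+5i: an eigenvector is (-2,1) - i(-1,0) = (-2 + i, 1).
A real fundamental pair from Re and Im of e^((2+5i)t)v: X_1 = e^(2t)(cos(5t)·(-2,1) + sin(5t)·(-1,0)), X_2 = e^(2t)(sin(5t)·(-2,1) - cos(5t)·(-1,0)).
General solution: C_1X_1 + C_2X_2.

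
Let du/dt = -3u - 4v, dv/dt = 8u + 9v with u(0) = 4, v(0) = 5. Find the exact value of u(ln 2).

A = [[-3,-4],[8,9]]; eigenvalues λ = 5, 1.
Eigenvectors: (-1,2) for λ=5, (-1,1) for λ=1.
From the initial condition, c_1 = 9, c_2 = -13.
u(ln 2) = (9)(2^5)(-1) + (-13)(2^1)(-1) = -262.

-262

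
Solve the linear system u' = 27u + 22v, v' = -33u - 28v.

Coefficient matrix A = [[27, 22], [-33, -28]].
Characteristic polynomial det(A - λI) = λ^2 + λ - 30 = 0.
Eigenvalues λ = -6, 5.
For λ=-6: (A-λI) row 1 is [33, 22], so an eigenvector is (2, -3).
For λ=5: (A-λI) row 1 is [22, 22], so an eigenvector is (-1, 1).
General solution: C_1e^(-6t)(2,-3) + C_2e^(5t)(-1,1).

u(t) = 2C_1e^(-6t) - C_2e^(5t), v(t) = -3C_1e^(-6t) + C_2e^(5t)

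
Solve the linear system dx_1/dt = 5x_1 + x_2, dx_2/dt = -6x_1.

x_1(t) = C_1e^(2t) - C_2e^(3t), x_2(t) = -3C_1e^(2t) + 2C_2e^(3t)

Coefficient matrix A = [[5, 1], [-6, 0]].
Characteristic polynomial det(A - λI) = λ^2 - 5λ + 6 = 0.
Eigenvalues λ = 2, 3.
For λ=2: (A-λI) row 1 is [3, 1], so an eigenvector is (1, -3).
For λ=3: (A-λI) row 1 is [2, 1], so an eigenvector is (-1, 2).
General solution: C_1e^(2t)(1,-3) + C_2e^(3t)(-1,2).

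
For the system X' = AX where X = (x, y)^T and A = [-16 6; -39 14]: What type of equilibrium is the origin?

stable spiral

A = [[-16,6],[-39,14]]; det(A-λI) = λ^2 + 2λ + 10.
λ = -1 ± 3i: negative real part.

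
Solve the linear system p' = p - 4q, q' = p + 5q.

Coefficient matrix A = [[1, -4], [1, 5]].
Characteristic polynomial det(A - λI) = λ^2 - 6λ + 9 = 0.
Single eigenvalue λ = 3 with algebraic multiplicity 2.
Eigenvector v = (2,-1); generalized eigenvector w with (A-λI)w=v is (-1,0).
General solution: e^(3t)[C_1·v + C_2·(t·v + w)].

p(t) = 2C_1e^(3t) + 2C_2te^(3t) - C_2e^(3t), q(t) = -C_1e^(3t) - C_2te^(3t)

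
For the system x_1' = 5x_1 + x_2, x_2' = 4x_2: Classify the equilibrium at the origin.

A = [[5,1],[0,4]]; det(A-λI) = λ^2 - 9λ + 20.
λ = 4, 5: both positive.

unstable node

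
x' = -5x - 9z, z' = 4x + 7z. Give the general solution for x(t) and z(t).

x(t) = 3C_1e^(t) + 3C_2te^(t) - 2C_2e^(t), z(t) = -2C_1e^(t) - 2C_2te^(t) + C_2e^(t)

Coefficient matrix A = [[-5, -9], [4, 7]].
Characteristic polynomial det(A - λI) = λ^2 - 2λ + 1 = 0.
Single eigenvalue λ = 1 with algebraic multiplicity 2.
Eigenvector v = (3,-2); generalized eigenvector w with (A-λI)w=v is (-2,1).
General solution: e^(t)[C_1·v + C_2·(t·v + w)].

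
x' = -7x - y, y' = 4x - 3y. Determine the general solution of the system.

x(t) = -C_1e^(-5t) - C_2te^(-5t) + 2C_2e^(-5t), y(t) = 2C_1e^(-5t) + 2C_2te^(-5t) - 3C_2e^(-5t)

Coefficient matrix A = [[-7, -1], [4, -3]].
Characteristic polynomial det(A - λI) = λ^2 + 10λ + 25 = 0.
Single eigenvalue λ = -5 with algebraic multiplicity 2.
Eigenvector v = (-1,2); generalized eigenvector w with (A-λI)w=v is (2,-3).
General solution: e^(-5t)[C_1·v + C_2·(t·v + w)].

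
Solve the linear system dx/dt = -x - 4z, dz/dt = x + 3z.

Coefficient matrix A = [[-1, -4], [1, 3]].
Characteristic polynomial det(A - λI) = λ^2 - 2λ + 1 = 0.
Single eigenvalue λ = 1 with algebraic multiplicity 2.
Eigenvector v = (2,-1); generalized eigenvector w with (A-λI)w=v is (3,-2).
General solution: e^(t)[c_1·v + c_2·(t·v + w)].

x(t) = 2c_1e^(t) + 2c_2te^(t) + 3c_2e^(t), z(t) = -c_1e^(t) - c_2te^(t) - 2c_2e^(t)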